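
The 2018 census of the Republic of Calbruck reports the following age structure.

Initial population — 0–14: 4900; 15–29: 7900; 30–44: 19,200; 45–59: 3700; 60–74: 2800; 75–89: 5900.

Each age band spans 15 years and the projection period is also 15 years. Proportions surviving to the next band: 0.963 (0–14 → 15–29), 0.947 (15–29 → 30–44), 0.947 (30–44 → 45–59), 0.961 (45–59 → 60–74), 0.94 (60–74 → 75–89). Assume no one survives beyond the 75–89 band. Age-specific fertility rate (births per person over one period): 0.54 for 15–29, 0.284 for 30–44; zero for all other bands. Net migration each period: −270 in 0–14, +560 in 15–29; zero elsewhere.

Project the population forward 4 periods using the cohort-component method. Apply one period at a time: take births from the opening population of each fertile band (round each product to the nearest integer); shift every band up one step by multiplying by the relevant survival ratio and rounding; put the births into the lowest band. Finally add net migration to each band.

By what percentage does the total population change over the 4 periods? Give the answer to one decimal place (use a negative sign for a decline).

— Period 1 —
Births: 7900 * 0.54 = 4266  |  19200 * 0.284 = 5453 → 9719
15–29: 4900 * 0.963 = 4719
30–44: 7900 * 0.947 = 7481
45–59: 19200 * 0.947 = 18182
60–74: 3700 * 0.961 = 3556
75–89: 2800 * 0.94 = 2632
Net migration: 0–14 − 270 → 9449; 15–29 + 560 → 5279
End of period: [9449, 5279, 7481, 18182, 3556, 2632]
— Period 2 —
Births: 5279 * 0.54 = 2851  |  7481 * 0.284 = 2125 → 4976
15–29: 9449 * 0.963 = 9099
30–44: 5279 * 0.947 = 4999
45–59: 7481 * 0.947 = 7085
60–74: 18182 * 0.961 = 17473
75–89: 3556 * 0.94 = 3343
Net migration: 0–14 − 270 → 4706; 15–29 + 560 → 9659
End of period: [4706, 9659, 4999, 7085, 17473, 3343]
— Period 3 —
Births: 9659 * 0.54 = 5216  |  4999 * 0.284 = 1420 → 6636
15–29: 4706 * 0.963 = 4532
30–44: 9659 * 0.947 = 9147
45–59: 4999 * 0.947 = 4734
60–74: 7085 * 0.961 = 6809
75–89: 17473 * 0.94 = 16425
Net migration: 0–14 − 270 → 6366; 15–29 + 560 → 5092
End of period: [6366, 5092, 9147, 4734, 6809, 16425]
— Period 4 —
Births: 5092 * 0.54 = 2750  |  9147 * 0.284 = 2598 → 5348
15–29: 6366 * 0.963 = 6130
30–44: 5092 * 0.947 = 4822
45–59: 9147 * 0.947 = 8662
60–74: 4734 * 0.961 = 4549
75–89: 6809 * 0.94 = 6400
Net migration: 0–14 − 270 → 5078; 15–29 + 560 → 6690
End of period: [5078, 6690, 4822, 8662, 4549, 6400]
Total: 44400 → 36201; change = -8199; percentage change = -18.5%

-18.5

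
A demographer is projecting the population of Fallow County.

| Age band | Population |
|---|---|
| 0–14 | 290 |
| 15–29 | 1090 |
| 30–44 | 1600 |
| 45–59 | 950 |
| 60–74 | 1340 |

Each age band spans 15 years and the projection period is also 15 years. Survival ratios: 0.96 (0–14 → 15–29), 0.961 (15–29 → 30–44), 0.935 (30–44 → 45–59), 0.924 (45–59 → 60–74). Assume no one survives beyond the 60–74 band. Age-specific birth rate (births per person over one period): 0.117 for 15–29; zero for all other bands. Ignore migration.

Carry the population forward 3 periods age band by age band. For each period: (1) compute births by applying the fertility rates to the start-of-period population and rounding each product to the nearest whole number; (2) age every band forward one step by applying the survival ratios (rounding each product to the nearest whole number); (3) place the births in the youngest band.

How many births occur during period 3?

14

[period 1]
Births: 1090 × 0.117 = 128
15–29: 290 × 0.96 = 278
30–44: 1090 × 0.961 = 1047
45–59: 1600 × 0.935 = 1496
60–74: 950 × 0.924 = 878
End of period: [128, 278, 1047, 1496, 878]
[period 2]
Births: 278 × 0.117 = 33
15–29: 128 × 0.96 = 123
30–44: 278 × 0.961 = 267
45–59: 1047 × 0.935 = 979
60–74: 1496 × 0.924 = 1382
End of period: [33, 123, 267, 979, 1382]
[period 3]
Births: 123 × 0.117 = 14
15–29: 33 × 0.96 = 32
30–44: 123 × 0.961 = 118
45–59: 267 × 0.935 = 250
60–74: 979 × 0.924 = 905
End of period: [14, 32, 118, 250, 905]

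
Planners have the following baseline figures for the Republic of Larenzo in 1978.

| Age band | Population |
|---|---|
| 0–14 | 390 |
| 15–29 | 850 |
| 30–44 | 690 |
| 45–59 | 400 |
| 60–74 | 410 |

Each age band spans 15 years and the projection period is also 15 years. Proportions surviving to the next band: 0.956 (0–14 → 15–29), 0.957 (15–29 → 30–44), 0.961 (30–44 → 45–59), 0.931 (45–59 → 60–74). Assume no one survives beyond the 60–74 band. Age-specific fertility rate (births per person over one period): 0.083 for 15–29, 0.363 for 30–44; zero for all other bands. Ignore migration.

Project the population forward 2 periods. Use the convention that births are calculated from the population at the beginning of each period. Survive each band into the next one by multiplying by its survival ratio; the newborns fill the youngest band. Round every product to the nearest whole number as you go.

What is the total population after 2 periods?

2388

Let group 1 be 0–14 through group 5 = 60–74.
After projecting period 1:
Births: 850 × 0.083 = 71, 690 × 0.363 = 250 ⇒ total 321
Group 2: 390 × 0.956 = 373
Group 3: 850 × 0.957 = 813
Group 4: 690 × 0.961 = 663
Group 5: 400 × 0.931 = 372
Giving 321 / 373 / 813 / 663 / 372.
After projecting period 2:
Births: 373 × 0.083 = 31, 813 × 0.363 = 295 ⇒ total 326
Group 2: 321 × 0.956 = 307
Group 3: 373 × 0.957 = 357
Group 4: 813 × 0.961 = 781
Group 5: 663 × 0.931 = 617
Giving 326 / 307 / 357 / 781 / 617.
Total after period 2: 326 + 307 + 357 + 781 + 617 = 2388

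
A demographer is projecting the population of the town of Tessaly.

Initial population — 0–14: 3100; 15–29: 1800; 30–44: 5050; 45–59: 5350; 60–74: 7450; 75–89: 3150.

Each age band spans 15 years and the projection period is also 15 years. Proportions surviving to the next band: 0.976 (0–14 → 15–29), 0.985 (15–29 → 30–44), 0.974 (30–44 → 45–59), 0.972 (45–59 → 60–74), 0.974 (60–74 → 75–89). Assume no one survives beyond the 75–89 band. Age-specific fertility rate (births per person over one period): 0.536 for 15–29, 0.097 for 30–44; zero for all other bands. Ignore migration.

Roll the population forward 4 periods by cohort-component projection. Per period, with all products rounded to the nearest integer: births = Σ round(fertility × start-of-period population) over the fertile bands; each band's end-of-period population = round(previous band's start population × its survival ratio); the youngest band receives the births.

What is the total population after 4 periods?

9645

Period 1:
Births: 1800 × 0.536 = 965  |  5050 × 0.097 = 490 → 1455
15–29: 3100 × 0.976 = 3026
30–44: 1800 × 0.985 = 1773
45–59: 5050 × 0.974 = 4919
60–74: 5350 × 0.972 = 5200
75–89: 7450 × 0.974 = 7256
End of period: [1455, 3026, 1773, 4919, 5200, 7256]
Period 2:
Births: 3026 × 0.536 = 1622  |  1773 × 0.097 = 172 → 1794
15–29: 1455 × 0.976 = 1420
30–44: 3026 × 0.985 = 2981
45–59: 1773 × 0.974 = 1727
60–74: 4919 × 0.972 = 4781
75–89: 5200 × 0.974 = 5065
End of period: [1794, 1420, 2981, 1727, 4781, 5065]
Period 3:
Births: 1420 × 0.536 = 761  |  2981 × 0.097 = 289 → 1050
15–29: 1794 × 0.976 = 1751
30–44: 1420 × 0.985 = 1399
45–59: 2981 × 0.974 = 2903
60–74: 1727 × 0.972 = 1679
75–89: 4781 × 0.974 = 4657
End of period: [1050, 1751, 1399, 2903, 1679, 4657]
Period 4:
Births: 1751 × 0.536 = 939  |  1399 × 0.097 = 136 → 1075
15–29: 1050 × 0.976 = 1025
30–44: 1751 × 0.985 = 1725
45–59: 1399 × 0.974 = 1363
60–74: 2903 × 0.972 = 2822
75–89: 1679 × 0.974 = 1635
End of period: [1075, 1025, 1725, 1363, 2822, 1635]
Total after period 4: 1075 + 1025 + 1725 + 1363 + 2822 + 1635 = 9645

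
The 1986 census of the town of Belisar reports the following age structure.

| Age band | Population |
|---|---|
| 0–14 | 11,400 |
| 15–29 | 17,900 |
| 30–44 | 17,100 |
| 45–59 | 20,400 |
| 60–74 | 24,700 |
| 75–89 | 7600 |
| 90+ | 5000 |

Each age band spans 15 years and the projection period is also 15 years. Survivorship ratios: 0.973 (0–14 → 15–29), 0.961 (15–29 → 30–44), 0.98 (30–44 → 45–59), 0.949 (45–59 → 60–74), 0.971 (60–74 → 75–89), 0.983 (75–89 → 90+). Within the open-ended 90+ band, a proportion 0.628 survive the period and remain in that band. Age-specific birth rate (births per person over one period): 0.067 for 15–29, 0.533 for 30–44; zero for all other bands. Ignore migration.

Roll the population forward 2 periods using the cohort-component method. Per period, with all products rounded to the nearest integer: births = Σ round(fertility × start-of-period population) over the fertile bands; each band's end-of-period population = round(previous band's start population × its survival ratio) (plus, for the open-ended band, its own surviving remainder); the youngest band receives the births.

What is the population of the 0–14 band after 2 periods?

9912

Call the bands 1 to 7, youngest first.
— Period 1 —
Births: 17900 * 0.067 = 1199, 17100 * 0.533 = 9114 → total 10313
Band 2: 11400 * 0.973 = 11092
Band 3: 17900 * 0.961 = 17202
Band 4: 17100 * 0.98 = 16758
Band 5: 20400 * 0.949 = 19360
Band 6: 24700 * 0.971 = 23984
Band 7: 7600 * 0.983 + 5000 * 0.628 = 7471 + 3140 = 10611
→ [10313, 11092, 17202, 16758, 19360, 23984, 10611]
— Period 2 —
Births: 11092 * 0.067 = 743, 17202 * 0.533 = 9169 → total 9912
Band 2: 10313 * 0.973 = 10035
Band 3: 11092 * 0.961 = 10659
Band 4: 17202 * 0.98 = 16858
Band 5: 16758 * 0.949 = 15903
Band 6: 19360 * 0.971 = 18799
Band 7: 23984 * 0.983 + 10611 * 0.628 = 23576 + 6664 = 30240
→ [9912, 10035, 10659, 16858, 15903, 18799, 30240]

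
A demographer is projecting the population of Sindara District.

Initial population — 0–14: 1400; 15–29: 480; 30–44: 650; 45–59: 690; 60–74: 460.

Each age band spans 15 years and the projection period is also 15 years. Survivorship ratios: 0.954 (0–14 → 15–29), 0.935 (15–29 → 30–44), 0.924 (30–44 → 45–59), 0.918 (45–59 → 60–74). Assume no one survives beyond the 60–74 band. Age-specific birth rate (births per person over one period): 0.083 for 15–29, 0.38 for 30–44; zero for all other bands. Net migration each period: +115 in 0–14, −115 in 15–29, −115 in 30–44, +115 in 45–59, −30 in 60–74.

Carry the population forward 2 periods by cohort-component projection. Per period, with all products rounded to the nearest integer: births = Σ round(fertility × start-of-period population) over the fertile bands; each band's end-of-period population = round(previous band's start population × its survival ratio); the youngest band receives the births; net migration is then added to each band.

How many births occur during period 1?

287

Call the bands 1 to 5, youngest first.
After projecting period 1:
Births: 480 × 0.083 = 40, 650 × 0.38 = 247 → total 287
Band 2: 1400 × 0.954 = 1336
Band 3: 480 × 0.935 = 449
Band 4: 650 × 0.924 = 601
Band 5: 690 × 0.918 = 633
Net migration: Band 1 + 115 → 402; Band 2 − 115 → 1221; Band 3 − 115 → 334; Band 4 + 115 → 716; Band 5 − 30 → 603
→ [402, 1221, 334, 716, 603]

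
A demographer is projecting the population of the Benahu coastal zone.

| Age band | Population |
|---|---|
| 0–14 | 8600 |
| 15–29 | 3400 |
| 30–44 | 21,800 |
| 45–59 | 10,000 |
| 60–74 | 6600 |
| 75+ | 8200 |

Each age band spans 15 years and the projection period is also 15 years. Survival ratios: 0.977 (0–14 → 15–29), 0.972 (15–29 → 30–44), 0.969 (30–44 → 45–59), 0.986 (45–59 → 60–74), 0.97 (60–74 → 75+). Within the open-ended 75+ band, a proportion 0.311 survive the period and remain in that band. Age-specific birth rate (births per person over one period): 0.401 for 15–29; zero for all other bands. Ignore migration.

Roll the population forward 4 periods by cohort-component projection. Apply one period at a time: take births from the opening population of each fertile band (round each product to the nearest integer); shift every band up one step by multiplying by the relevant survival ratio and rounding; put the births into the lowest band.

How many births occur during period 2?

3369

Let band 1 be 0–14 through band 6 = 75+.
[period 1]
Births: 3400 × 0.401 = 1363
Band 2: 8600 × 0.977 = 8402
Band 3: 3400 × 0.972 = 3305
Band 4: 21800 × 0.969 = 21124
Band 5: 10000 × 0.986 = 9860
Band 6: 6600 × 0.97 + 8200 × 0.311 = 6402 + 2550 = 8952
End of period: [1363, 8402, 3305, 21124, 9860, 8952]
[period 2]
Births: 8402 × 0.401 = 3369
Band 2: 1363 × 0.977 = 1332
Band 3: 8402 × 0.972 = 8167
Band 4: 3305 × 0.969 = 3203
Band 5: 21124 × 0.986 = 20828
Band 6: 9860 × 0.97 + 8952 × 0.311 = 9564 + 2784 = 12348
End of period: [3369, 1332, 8167, 3203, 20828, 12348]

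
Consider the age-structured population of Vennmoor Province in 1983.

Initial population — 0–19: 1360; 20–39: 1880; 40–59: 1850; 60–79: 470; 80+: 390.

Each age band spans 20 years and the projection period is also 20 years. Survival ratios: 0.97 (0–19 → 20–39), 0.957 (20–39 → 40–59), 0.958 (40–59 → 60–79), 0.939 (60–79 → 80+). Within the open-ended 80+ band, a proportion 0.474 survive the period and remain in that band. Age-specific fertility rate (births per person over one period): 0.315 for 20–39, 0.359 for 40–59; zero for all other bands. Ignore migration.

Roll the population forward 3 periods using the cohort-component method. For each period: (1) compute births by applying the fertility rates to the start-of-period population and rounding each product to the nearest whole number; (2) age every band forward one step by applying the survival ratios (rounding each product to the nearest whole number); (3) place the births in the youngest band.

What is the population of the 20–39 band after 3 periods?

— Period 1 —
Births: 1880 * 0.315 = 592  |  1850 * 0.359 = 664 ⇒ total 1256
20–39: 1360 * 0.97 = 1319
40–59: 1880 * 0.957 = 1799
60–79: 1850 * 0.958 = 1772
80+: 470 * 0.939 + 390 * 0.474 = 441 + 185 = 626
End of period: [1256, 1319, 1799, 1772, 626]
— Period 2 —
Births: 1319 * 0.315 = 415  |  1799 * 0.359 = 646 ⇒ total 1061
20–39: 1256 * 0.97 = 1218
40–59: 1319 * 0.957 = 1262
60–79: 1799 * 0.958 = 1723
80+: 1772 * 0.939 + 626 * 0.474 = 1664 + 297 = 1961
End of period: [1061, 1218, 1262, 1723, 1961]
— Period 3 —
Births: 1218 * 0.315 = 384  |  1262 * 0.359 = 453 ⇒ total 837
20–39: 1061 * 0.97 = 1029
40–59: 1218 * 0.957 = 1166
60–79: 1262 * 0.958 = 1209
80+: 1723 * 0.939 + 1961 * 0.474 = 1618 + 930 = 2548
End of period: [837, 1029, 1166, 1209, 2548]

1029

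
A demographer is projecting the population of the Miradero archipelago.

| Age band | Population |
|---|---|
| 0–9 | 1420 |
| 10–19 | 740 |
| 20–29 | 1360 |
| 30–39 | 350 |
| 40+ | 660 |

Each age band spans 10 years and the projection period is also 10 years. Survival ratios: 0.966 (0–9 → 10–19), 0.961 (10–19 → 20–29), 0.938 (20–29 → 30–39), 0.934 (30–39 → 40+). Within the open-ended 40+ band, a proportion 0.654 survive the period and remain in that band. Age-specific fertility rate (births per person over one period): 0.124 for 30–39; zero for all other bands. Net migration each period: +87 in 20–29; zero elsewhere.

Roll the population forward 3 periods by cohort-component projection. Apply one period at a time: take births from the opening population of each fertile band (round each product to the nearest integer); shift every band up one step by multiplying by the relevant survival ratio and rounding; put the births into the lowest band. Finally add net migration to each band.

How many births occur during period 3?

Call the bands 1 to 5, youngest first.
— Period 1 —
Births: 350 × 0.124 = 43
Band 2: 1420 × 0.966 = 1372
Band 3: 740 × 0.961 = 711
Band 4: 1360 × 0.938 = 1276
Band 5: 350 × 0.934 + 660 × 0.654 = 327 + 432 = 759
Net migration: Band 3 + 87 → 798
Giving 43 / 1372 / 798 / 1276 / 759.
— Period 2 —
Births: 1276 × 0.124 = 158
Band 2: 43 × 0.966 = 42
Band 3: 1372 × 0.961 = 1318
Band 4: 798 × 0.938 = 749
Band 5: 1276 × 0.934 + 759 × 0.654 = 1192 + 496 = 1688
Net migration: Band 3 + 87 → 1405
Giving 158 / 42 / 1405 / 749 / 1688.
— Period 3 —
Births: 749 × 0.124 = 93
Band 2: 158 × 0.966 = 153
Band 3: 42 × 0.961 = 40
Band 4: 1405 × 0.938 = 1318
Band 5: 749 × 0.934 + 1688 × 0.654 = 700 + 1104 = 1804
Net migration: Band 3 + 87 → 127
Giving 93 / 153 / 127 / 1318 / 1804.

93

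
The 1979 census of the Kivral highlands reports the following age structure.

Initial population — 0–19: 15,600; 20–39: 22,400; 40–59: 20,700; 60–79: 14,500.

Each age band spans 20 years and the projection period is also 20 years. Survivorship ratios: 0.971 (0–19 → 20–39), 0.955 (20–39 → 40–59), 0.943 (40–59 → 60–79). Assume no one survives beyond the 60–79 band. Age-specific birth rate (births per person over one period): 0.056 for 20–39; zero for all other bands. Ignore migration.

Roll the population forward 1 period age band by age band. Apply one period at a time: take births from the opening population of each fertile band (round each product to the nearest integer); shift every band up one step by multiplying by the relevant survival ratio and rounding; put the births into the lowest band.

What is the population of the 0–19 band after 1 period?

Let band 1 be 0–19 through band 4 = 60–79.
Period 1.
Births: 22400 * 0.056 = 1254
Band 2: 15600 * 0.971 = 15148
Band 3: 22400 * 0.955 = 21392
Band 4: 20700 * 0.943 = 19520
End of period: [1254, 15148, 21392, 19520]

1254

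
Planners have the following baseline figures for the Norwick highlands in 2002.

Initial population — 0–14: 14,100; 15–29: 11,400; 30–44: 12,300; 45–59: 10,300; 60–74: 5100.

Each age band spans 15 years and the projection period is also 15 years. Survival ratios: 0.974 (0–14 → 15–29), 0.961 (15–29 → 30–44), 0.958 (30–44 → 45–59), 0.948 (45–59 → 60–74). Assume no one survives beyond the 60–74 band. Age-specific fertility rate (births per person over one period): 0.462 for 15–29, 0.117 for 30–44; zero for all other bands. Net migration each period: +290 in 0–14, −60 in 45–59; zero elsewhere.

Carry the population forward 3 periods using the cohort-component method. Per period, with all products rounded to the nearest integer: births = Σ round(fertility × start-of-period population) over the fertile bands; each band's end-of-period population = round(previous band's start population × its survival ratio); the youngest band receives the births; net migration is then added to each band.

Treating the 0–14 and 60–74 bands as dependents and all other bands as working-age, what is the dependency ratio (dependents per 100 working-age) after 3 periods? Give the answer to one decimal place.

Call the bands 1 to 5, youngest first.
— Period 1 —
Births: 11400 × 0.462 = 5267  |  12300 × 0.117 = 1439 — total 6706
Band 2: 14100 × 0.974 = 13733
Band 3: 11400 × 0.961 = 10955
Band 4: 12300 × 0.958 = 11783
Band 5: 10300 × 0.948 = 9764
Net migration: Band 1 + 290 → 6996; Band 4 − 60 → 11723
Population now: 0–14=6996, 15–29=13733, 30–44=10955, 45–59=11723, 60–74=9764
— Period 2 —
Births: 13733 × 0.462 = 6345  |  10955 × 0.117 = 1282 — total 7627
Band 2: 6996 × 0.974 = 6814
Band 3: 13733 × 0.961 = 13197
Band 4: 10955 × 0.958 = 10495
Band 5: 11723 × 0.948 = 11113
Net migration: Band 1 + 290 → 7917; Band 4 − 60 → 10435
Population now: 0–14=7917, 15–29=6814, 30–44=13197, 45–59=10435, 60–74=11113
— Period 3 —
Births: 6814 × 0.462 = 3148  |  13197 × 0.117 = 1544 — total 4692
Band 2: 7917 × 0.974 = 7711
Band 3: 6814 × 0.961 = 6548
Band 4: 13197 × 0.958 = 12643
Band 5: 10435 × 0.948 = 9892
Net migration: Band 1 + 290 → 4982; Band 4 − 60 → 12583
Population now: 0–14=4982, 15–29=7711, 30–44=6548, 45–59=12583, 60–74=9892
Dependents (band 0–14 + band 60–74) = 4982 + 9892 = 14874; working-age = 26842; ratio = 14874/26842 × 100 = 55.4

55.4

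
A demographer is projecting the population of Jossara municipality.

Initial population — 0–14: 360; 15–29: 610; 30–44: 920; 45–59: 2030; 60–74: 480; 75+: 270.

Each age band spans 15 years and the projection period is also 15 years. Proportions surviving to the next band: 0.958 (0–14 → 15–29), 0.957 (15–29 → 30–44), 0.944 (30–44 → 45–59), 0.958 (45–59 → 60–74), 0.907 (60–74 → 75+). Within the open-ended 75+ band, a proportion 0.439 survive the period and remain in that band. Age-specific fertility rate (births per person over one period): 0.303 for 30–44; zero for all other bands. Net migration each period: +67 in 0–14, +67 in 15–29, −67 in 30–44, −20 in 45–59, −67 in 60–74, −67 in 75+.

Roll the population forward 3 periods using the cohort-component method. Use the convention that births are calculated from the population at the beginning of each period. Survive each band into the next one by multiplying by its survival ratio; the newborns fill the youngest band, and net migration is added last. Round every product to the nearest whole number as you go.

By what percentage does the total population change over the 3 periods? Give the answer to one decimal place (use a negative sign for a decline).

-38.9

[period 1]
Births: 920 × 0.303 = 279
15–29: 360 × 0.958 = 345
30–44: 610 × 0.957 = 584
45–59: 920 × 0.944 = 868
60–74: 2030 × 0.958 = 1945
75+: 480 × 0.907 + 270 × 0.439 = 435 + 119 = 554
Net migration: 0–14 + 67 → 346; 15–29 + 67 → 412; 30–44 − 67 → 517; 45–59 − 20 → 848; 60–74 − 67 → 1878; 75+ − 67 → 487
→ [346, 412, 517, 848, 1878, 487]
[period 2]
Births: 517 × 0.303 = 157
15–29: 346 × 0.958 = 331
30–44: 412 × 0.957 = 394
45–59: 517 × 0.944 = 488
60–74: 848 × 0.958 = 812
75+: 1878 × 0.907 + 487 × 0.439 = 1703 + 214 = 1917
Net migration: 0–14 + 67 → 224; 15–29 + 67 → 398; 30–44 − 67 → 327; 45–59 − 20 → 468; 60–74 − 67 → 745; 75+ − 67 → 1850
→ [224, 398, 327, 468, 745, 1850]
[period 3]
Births: 327 × 0.303 = 99
15–29: 224 × 0.958 = 215
30–44: 398 × 0.957 = 381
45–59: 327 × 0.944 = 309
60–74: 468 × 0.958 = 448
75+: 745 × 0.907 + 1850 × 0.439 = 676 + 812 = 1488
Net migration: 0–14 + 67 → 166; 15–29 + 67 → 282; 30–44 − 67 → 314; 45–59 − 20 → 289; 60–74 − 67 → 381; 75+ − 67 → 1421
→ [166, 282, 314, 289, 381, 1421]
Total: 4670 → 2853; change = -1817; percentage change = -38.9%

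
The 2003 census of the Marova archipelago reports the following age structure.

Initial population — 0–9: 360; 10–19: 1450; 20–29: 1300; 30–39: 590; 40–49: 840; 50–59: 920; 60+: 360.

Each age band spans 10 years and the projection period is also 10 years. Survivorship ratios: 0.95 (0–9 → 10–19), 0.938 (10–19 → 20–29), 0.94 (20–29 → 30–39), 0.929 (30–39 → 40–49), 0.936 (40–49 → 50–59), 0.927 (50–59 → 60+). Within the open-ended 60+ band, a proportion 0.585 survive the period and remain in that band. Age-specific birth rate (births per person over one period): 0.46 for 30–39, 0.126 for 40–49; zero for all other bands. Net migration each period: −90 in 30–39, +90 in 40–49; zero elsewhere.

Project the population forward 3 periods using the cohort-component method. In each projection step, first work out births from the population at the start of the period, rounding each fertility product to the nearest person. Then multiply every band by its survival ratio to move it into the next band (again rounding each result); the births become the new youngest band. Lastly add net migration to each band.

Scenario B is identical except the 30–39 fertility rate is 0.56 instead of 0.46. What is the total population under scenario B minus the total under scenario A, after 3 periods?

278

Numbering the bands 1..7 from youngest to oldest:
Period 1.
Births: 590 × 0.46 = 271 ; 840 × 0.126 = 106 — total 377
Band 2: 360 × 0.95 = 342
Band 3: 1450 × 0.938 = 1360
Band 4: 1300 × 0.94 = 1222
Band 5: 590 × 0.929 = 548
Band 6: 840 × 0.936 = 786
Band 7: 920 × 0.927 + 360 × 0.585 = 853 + 211 = 1064
Net migration: Band 4 − 90 → 1132; Band 5 + 90 → 638
→ [377, 342, 1360, 1132, 638, 786, 1064]
Period 2.
Births: 1132 × 0.46 = 521 ; 638 × 0.126 = 80 — total 601
Band 2: 377 × 0.95 = 358
Band 3: 342 × 0.938 = 321
Band 4: 1360 × 0.94 = 1278
Band 5: 1132 × 0.929 = 1052
Band 6: 638 × 0.936 = 597
Band 7: 786 × 0.927 + 1064 × 0.585 = 729 + 622 = 1351
Net migration: Band 4 − 90 → 1188; Band 5 + 90 → 1142
→ [601, 358, 321, 1188, 1142, 597, 1351]
Period 3.
Births: 1188 × 0.46 = 546 ; 1142 × 0.126 = 144 — total 690
Band 2: 601 × 0.95 = 571
Band 3: 358 × 0.938 = 336
Band 4: 321 × 0.94 = 302
Band 5: 1188 × 0.929 = 1104
Band 6: 1142 × 0.936 = 1069
Band 7: 597 × 0.927 + 1351 × 0.585 = 553 + 790 = 1343
Net migration: Band 4 − 90 → 212; Band 5 + 90 → 1194
→ [690, 571, 336, 212, 1194, 1069, 1343]
Scenario A total after 3 periods: 5415
Scenario B projection —
Period 1.
Births: 590 × 0.56 = 330 ; 840 × 0.126 = 106 — total 436
Band 2: 360 × 0.95 = 342
Band 3: 1450 × 0.938 = 1360
Band 4: 1300 × 0.94 = 1222
Band 5: 590 × 0.929 = 548
Band 6: 840 × 0.936 = 786
Band 7: 920 × 0.927 + 360 × 0.585 = 853 + 211 = 1064
Net migration: Band 4 − 90 → 1132; Band 5 + 90 → 638
→ [436, 342, 1360, 1132, 638, 786, 1064]
Period 2.
Births: 1132 × 0.56 = 634 ; 638 × 0.126 = 80 — total 714
Band 2: 436 × 0.95 = 414
Band 3: 342 × 0.938 = 321
Band 4: 1360 × 0.94 = 1278
Band 5: 1132 × 0.929 = 1052
Band 6: 638 × 0.936 = 597
Band 7: 786 × 0.927 + 1064 × 0.585 = 729 + 622 = 1351
Net migration: Band 4 − 90 → 1188; Band 5 + 90 → 1142
→ [714, 414, 321, 1188, 1142, 597, 1351]
Period 3.
Births: 1188 × 0.56 = 665 ; 1142 × 0.126 = 144 — total 809
Band 2: 714 × 0.95 = 678
Band 3: 414 × 0.938 = 388
Band 4: 321 × 0.94 = 302
Band 5: 1188 × 0.929 = 1104
Band 6: 1142 × 0.936 = 1069
Band 7: 597 × 0.927 + 1351 × 0.585 = 553 + 790 = 1343
Net migration: Band 4 − 90 → 212; Band 5 + 90 → 1194
→ [809, 678, 388, 212, 1194, 1069, 1343]
Scenario B total after 3 periods: 5693
Difference B − A = 5693 − 5415 = 278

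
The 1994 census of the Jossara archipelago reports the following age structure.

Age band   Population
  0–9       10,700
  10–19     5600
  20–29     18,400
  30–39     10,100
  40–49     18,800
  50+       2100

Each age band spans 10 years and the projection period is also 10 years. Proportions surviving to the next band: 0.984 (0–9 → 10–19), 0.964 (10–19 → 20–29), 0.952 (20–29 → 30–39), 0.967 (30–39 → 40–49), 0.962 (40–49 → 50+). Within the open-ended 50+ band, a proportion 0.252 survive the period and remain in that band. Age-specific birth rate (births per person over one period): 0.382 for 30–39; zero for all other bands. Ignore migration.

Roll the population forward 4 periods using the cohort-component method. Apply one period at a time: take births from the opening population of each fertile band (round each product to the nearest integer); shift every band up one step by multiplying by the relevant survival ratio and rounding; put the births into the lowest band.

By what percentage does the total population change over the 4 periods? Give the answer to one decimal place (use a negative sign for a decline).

[period 1]
Births: 10100 × 0.382 = 3858
10–19: 10700 × 0.984 = 10529
20–29: 5600 × 0.964 = 5398
30–39: 18400 × 0.952 = 17517
40–49: 10100 × 0.967 = 9767
50+: 18800 × 0.962 + 2100 × 0.252 = 18086 + 529 = 18615
→ [3858, 10529, 5398, 17517, 9767, 18615]
[period 2]
Births: 17517 × 0.382 = 6691
10–19: 3858 × 0.984 = 3796
20–29: 10529 × 0.964 = 10150
30–39: 5398 × 0.952 = 5139
40–49: 17517 × 0.967 = 16939
50+: 9767 × 0.962 + 18615 × 0.252 = 9396 + 4691 = 14087
→ [6691, 3796, 10150, 5139, 16939, 14087]
[period 3]
Births: 5139 × 0.382 = 1963
10–19: 6691 × 0.984 = 6584
20–29: 3796 × 0.964 = 3659
30–39: 10150 × 0.952 = 9663
40–49: 5139 × 0.967 = 4969
50+: 16939 × 0.962 + 14087 × 0.252 = 16295 + 3550 = 19845
→ [1963, 6584, 3659, 9663, 4969, 19845]
[period 4]
Births: 9663 × 0.382 = 3691
10–19: 1963 × 0.984 = 1932
20–29: 6584 × 0.964 = 6347
30–39: 3659 × 0.952 = 3483
40–49: 9663 × 0.967 = 9344
50+: 4969 × 0.962 + 19845 × 0.252 = 4780 + 5001 = 9781
→ [3691, 1932, 6347, 3483, 9344, 9781]
Total: 65700 → 34578; change = -31122; percentage change = -47.4%

-47.4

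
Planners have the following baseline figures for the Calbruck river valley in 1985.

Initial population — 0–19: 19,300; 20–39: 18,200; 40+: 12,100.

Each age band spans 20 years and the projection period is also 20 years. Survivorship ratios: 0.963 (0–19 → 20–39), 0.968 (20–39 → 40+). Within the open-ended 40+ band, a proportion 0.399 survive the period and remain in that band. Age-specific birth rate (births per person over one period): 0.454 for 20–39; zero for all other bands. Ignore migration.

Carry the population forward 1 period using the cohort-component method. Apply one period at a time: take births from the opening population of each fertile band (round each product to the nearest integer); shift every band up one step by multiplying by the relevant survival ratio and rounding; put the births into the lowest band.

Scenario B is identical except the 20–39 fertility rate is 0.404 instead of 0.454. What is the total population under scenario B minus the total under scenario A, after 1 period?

Period 1.
Births: 18200 × 0.454 = 8263
20–39: 19300 × 0.963 = 18586
40+: 18200 × 0.968 + 12100 × 0.399 = 17618 + 4828 = 22446
Population now: 0–19=8263, 20–39=18586, 40+=22446
Scenario A total after 1 period: 49295
Scenario B projection —
Period 1.
Births: 18200 × 0.404 = 7353
20–39: 19300 × 0.963 = 18586
40+: 18200 × 0.968 + 12100 × 0.399 = 17618 + 4828 = 22446
Population now: 0–19=7353, 20–39=18586, 40+=22446
Scenario B total after 1 period: 48385
Difference B − A = 48385 − 49295 = -910

-910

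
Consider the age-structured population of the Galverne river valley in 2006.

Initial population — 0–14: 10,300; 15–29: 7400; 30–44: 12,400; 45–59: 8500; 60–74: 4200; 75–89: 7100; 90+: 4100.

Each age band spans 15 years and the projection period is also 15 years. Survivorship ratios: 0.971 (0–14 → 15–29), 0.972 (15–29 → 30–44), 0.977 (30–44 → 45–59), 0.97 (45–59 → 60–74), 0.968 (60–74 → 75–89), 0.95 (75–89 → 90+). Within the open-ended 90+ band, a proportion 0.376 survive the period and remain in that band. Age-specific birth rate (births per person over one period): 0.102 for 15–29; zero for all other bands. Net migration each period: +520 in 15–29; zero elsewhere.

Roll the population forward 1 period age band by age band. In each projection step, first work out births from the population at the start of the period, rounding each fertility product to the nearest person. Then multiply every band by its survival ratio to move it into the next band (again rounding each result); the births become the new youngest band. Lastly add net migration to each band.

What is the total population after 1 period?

51182

After projecting period 1:
Births: 7400 * 0.102 = 755
15–29: 10300 * 0.971 = 10001
30–44: 7400 * 0.972 = 7193
45–59: 12400 * 0.977 = 12115
60–74: 8500 * 0.97 = 8245
75–89: 4200 * 0.968 = 4066
90+: 7100 * 0.95 + 4100 * 0.376 = 6745 + 1542 = 8287
Net migration: 15–29 + 520 → 10521
Giving 755 / 10521 / 7193 / 12115 / 8245 / 4066 / 8287.
Total after period 1: 755 + 10521 + 7193 + 12115 + 8245 + 4066 + 8287 = 51182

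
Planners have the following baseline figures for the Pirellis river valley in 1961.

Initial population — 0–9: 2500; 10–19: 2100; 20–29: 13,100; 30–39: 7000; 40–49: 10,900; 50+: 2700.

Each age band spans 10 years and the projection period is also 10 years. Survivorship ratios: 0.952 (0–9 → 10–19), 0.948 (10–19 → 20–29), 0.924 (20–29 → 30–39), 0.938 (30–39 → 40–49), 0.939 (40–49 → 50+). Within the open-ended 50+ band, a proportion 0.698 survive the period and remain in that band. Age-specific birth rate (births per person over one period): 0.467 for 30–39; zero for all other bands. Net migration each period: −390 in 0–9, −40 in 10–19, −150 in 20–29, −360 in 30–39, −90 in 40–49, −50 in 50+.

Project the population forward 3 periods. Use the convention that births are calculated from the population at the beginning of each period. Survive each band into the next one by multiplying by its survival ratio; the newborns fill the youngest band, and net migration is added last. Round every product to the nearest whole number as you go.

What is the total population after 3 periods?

30475

[period 1]
Births: 7000 × 0.467 = 3269
10–19: 2500 × 0.952 = 2380
20–29: 2100 × 0.948 = 1991
30–39: 13100 × 0.924 = 12104
40–49: 7000 × 0.938 = 6566
50+: 10900 × 0.939 + 2700 × 0.698 = 10235 + 1885 = 12120
Net migration: 0–9 − 390 → 2879; 10–19 − 40 → 2340; 20–29 − 150 → 1841; 30–39 − 360 → 11744; 40–49 − 90 → 6476; 50+ − 50 → 12070
Giving 2879 / 2340 / 1841 / 11744 / 6476 / 12070.
[period 2]
Births: 11744 × 0.467 = 5484
10–19: 2879 × 0.952 = 2741
20–29: 2340 × 0.948 = 2218
30–39: 1841 × 0.924 = 1701
40–49: 11744 × 0.938 = 11016
50+: 6476 × 0.939 + 12070 × 0.698 = 6081 + 8425 = 14506
Net migration: 0–9 − 390 → 5094; 10–19 − 40 → 2701; 20–29 − 150 → 2068; 30–39 − 360 → 1341; 40–49 − 90 → 10926; 50+ − 50 → 14456
Giving 5094 / 2701 / 2068 / 1341 / 10926 / 14456.
[period 3]
Births: 1341 × 0.467 = 626
10–19: 5094 × 0.952 = 4849
20–29: 2701 × 0.948 = 2561
30–39: 2068 × 0.924 = 1911
40–49: 1341 × 0.938 = 1258
50+: 10926 × 0.939 + 14456 × 0.698 = 10260 + 10090 = 20350
Net migration: 0–9 − 390 → 236; 10–19 − 40 → 4809; 20–29 − 150 → 2411; 30–39 − 360 → 1551; 40–49 − 90 → 1168; 50+ − 50 → 20300
Giving 236 / 4809 / 2411 / 1551 / 1168 / 20300.
Total after period 3: 236 + 4809 + 2411 + 1551 + 1168 + 20300 = 30475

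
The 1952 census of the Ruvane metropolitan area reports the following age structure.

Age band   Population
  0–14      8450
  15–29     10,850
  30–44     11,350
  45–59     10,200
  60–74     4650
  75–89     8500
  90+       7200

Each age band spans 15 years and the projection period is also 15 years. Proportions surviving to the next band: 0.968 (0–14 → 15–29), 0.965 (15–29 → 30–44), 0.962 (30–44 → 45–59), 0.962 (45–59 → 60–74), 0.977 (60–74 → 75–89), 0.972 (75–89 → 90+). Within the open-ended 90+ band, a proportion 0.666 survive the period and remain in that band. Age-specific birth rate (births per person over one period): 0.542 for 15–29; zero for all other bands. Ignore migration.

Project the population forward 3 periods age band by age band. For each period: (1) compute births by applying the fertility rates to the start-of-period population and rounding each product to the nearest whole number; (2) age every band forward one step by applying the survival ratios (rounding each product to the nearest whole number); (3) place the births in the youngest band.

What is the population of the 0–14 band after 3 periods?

3086

Numbering the bands 1..7 from youngest to oldest:
Period 1:
Births: 10850 × 0.542 = 5881
Band 2: 8450 × 0.968 = 8180
Band 3: 10850 × 0.965 = 10470
Band 4: 11350 × 0.962 = 10919
Band 5: 10200 × 0.962 = 9812
Band 6: 4650 × 0.977 = 4543
Band 7: 8500 × 0.972 + 7200 × 0.666 = 8262 + 4795 = 13057
Population now: 0–14=5881, 15–29=8180, 30–44=10470, 45–59=10919, 60–74=9812, 75–89=4543, 90+=13057
Period 2:
Births: 8180 × 0.542 = 4434
Band 2: 5881 × 0.968 = 5693
Band 3: 8180 × 0.965 = 7894
Band 4: 10470 × 0.962 = 10072
Band 5: 10919 × 0.962 = 10504
Band 6: 9812 × 0.977 = 9586
Band 7: 4543 × 0.972 + 13057 × 0.666 = 4416 + 8696 = 13112
Population now: 0–14=4434, 15–29=5693, 30–44=7894, 45–59=10072, 60–74=10504, 75–89=9586, 90+=13112
Period 3:
Births: 5693 × 0.542 = 3086
Band 2: 4434 × 0.968 = 4292
Band 3: 5693 × 0.965 = 5494
Band 4: 7894 × 0.962 = 7594
Band 5: 10072 × 0.962 = 9689
Band 6: 10504 × 0.977 = 10262
Band 7: 9586 × 0.972 + 13112 × 0.666 = 9318 + 8733 = 18051
Population now: 0–14=3086, 15–29=4292, 30–44=5494, 45–59=7594, 60–74=9689, 75–89=10262, 90+=18051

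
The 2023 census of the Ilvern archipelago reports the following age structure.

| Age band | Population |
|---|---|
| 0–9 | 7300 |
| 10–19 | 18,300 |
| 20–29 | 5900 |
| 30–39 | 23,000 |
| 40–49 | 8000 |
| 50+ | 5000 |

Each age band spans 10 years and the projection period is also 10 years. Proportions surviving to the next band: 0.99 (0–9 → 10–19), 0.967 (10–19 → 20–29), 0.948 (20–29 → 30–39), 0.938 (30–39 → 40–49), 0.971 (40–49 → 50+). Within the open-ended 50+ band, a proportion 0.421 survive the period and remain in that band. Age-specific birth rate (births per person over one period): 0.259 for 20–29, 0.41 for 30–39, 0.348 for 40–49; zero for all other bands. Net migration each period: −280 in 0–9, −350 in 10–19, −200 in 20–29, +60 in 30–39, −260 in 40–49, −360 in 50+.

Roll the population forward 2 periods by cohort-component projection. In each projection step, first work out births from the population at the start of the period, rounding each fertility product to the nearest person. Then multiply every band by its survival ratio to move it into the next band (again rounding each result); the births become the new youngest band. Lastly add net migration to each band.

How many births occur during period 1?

13742

(Groups numbered youngest = 1 to oldest = 6.)
[period 1]
Births: 5900 * 0.259 = 1528 ; 23000 * 0.41 = 9430 ; 8000 * 0.348 = 2784 → total 13742
Group 2: 7300 * 0.99 = 7227
Group 3: 18300 * 0.967 = 17696
Group 4: 5900 * 0.948 = 5593
Group 5: 23000 * 0.938 = 21574
Group 6: 8000 * 0.971 + 5000 * 0.421 = 7768 + 2105 = 9873
Net migration: Group 1 − 280 → 13462; Group 2 − 350 → 6877; Group 3 − 200 → 17496; Group 4 + 60 → 5653; Group 5 − 260 → 21314; Group 6 − 360 → 9513
Giving 13462 / 6877 / 17496 / 5653 / 21314 / 9513.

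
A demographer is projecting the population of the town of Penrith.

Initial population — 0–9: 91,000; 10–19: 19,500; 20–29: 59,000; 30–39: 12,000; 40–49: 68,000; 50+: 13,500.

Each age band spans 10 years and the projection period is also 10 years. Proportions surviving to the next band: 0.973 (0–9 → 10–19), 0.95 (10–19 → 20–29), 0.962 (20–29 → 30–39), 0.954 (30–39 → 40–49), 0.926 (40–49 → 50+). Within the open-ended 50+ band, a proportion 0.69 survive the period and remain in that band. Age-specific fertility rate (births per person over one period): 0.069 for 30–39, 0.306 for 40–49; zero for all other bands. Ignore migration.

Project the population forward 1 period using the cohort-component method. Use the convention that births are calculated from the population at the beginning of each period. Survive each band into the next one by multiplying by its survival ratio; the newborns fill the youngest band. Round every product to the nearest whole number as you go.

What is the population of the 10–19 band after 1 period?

88543

Numbering the groups 1..6 from youngest to oldest:
— Period 1 —
Births: 12000 × 0.069 = 828  |  68000 × 0.306 = 20808 ⇒ total 21636
Group 2: 91000 × 0.973 = 88543
Group 3: 19500 × 0.95 = 18525
Group 4: 59000 × 0.962 = 56758
Group 5: 12000 × 0.954 = 11448
Group 6: 68000 × 0.926 + 13500 × 0.69 = 62968 + 9315 = 72283
→ [21636, 88543, 18525, 56758, 11448, 72283]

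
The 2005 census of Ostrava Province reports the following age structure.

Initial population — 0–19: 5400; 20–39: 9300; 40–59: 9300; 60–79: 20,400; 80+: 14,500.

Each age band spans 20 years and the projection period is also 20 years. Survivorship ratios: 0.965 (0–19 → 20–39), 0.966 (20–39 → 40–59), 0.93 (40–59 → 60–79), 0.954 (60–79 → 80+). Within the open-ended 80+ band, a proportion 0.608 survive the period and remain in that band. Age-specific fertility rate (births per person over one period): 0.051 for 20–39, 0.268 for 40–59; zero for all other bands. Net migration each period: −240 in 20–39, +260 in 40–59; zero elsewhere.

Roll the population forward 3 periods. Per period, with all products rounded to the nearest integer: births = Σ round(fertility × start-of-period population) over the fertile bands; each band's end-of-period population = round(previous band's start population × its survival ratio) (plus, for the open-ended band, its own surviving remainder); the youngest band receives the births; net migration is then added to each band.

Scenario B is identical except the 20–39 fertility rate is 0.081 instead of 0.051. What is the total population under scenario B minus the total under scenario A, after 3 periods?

[period 1]
Births: 9300 * 0.051 = 474  |  9300 * 0.268 = 2492 → total 2966
20–39: 5400 * 0.965 = 5211
40–59: 9300 * 0.966 = 8984
60–79: 9300 * 0.93 = 8649
80+: 20400 * 0.954 + 14500 * 0.608 = 19462 + 8816 = 28278
Net migration: 20–39 − 240 → 4971; 40–59 + 260 → 9244
Population now: 0–19=2966, 20–39=4971, 40–59=9244, 60–79=8649, 80+=28278
[period 2]
Births: 4971 * 0.051 = 254  |  9244 * 0.268 = 2477 → total 2731
20–39: 2966 * 0.965 = 2862
40–59: 4971 * 0.966 = 4802
60–79: 9244 * 0.93 = 8597
80+: 8649 * 0.954 + 28278 * 0.608 = 8251 + 17193 = 25444
Net migration: 20–39 − 240 → 2622; 40–59 + 260 → 5062
Population now: 0–19=2731, 20–39=2622, 40–59=5062, 60–79=8597, 80+=25444
[period 3]
Births: 2622 * 0.051 = 134  |  5062 * 0.268 = 1357 → total 1491
20–39: 2731 * 0.965 = 2635
40–59: 2622 * 0.966 = 2533
60–79: 5062 * 0.93 = 4708
80+: 8597 * 0.954 + 25444 * 0.608 = 8202 + 15470 = 23672
Net migration: 20–39 − 240 → 2395; 40–59 + 260 → 2793
Population now: 0–19=1491, 20–39=2395, 40–59=2793, 60–79=4708, 80+=23672
Scenario A total after 3 periods: 35059
Scenario B projection —
[period 1]
Births: 9300 * 0.081 = 753  |  9300 * 0.268 = 2492 → total 3245
20–39: 5400 * 0.965 = 5211
40–59: 9300 * 0.966 = 8984
60–79: 9300 * 0.93 = 8649
80+: 20400 * 0.954 + 14500 * 0.608 = 19462 + 8816 = 28278
Net migration: 20–39 − 240 → 4971; 40–59 + 260 → 9244
Population now: 0–19=3245, 20–39=4971, 40–59=9244, 60–79=8649, 80+=28278
[period 2]
Births: 4971 * 0.081 = 403  |  9244 * 0.268 = 2477 → total 2880
20–39: 3245 * 0.965 = 3131
40–59: 4971 * 0.966 = 4802
60–79: 9244 * 0.93 = 8597
80+: 8649 * 0.954 + 28278 * 0.608 = 8251 + 17193 = 25444
Net migration: 20–39 − 240 → 2891; 40–59 + 260 → 5062
Population now: 0–19=2880, 20–39=2891, 40–59=5062, 60–79=8597, 80+=25444
[period 3]
Births: 2891 * 0.081 = 234  |  5062 * 0.268 = 1357 → total 1591
20–39: 2880 * 0.965 = 2779
40–59: 2891 * 0.966 = 2793
60–79: 5062 * 0.93 = 4708
80+: 8597 * 0.954 + 25444 * 0.608 = 8202 + 15470 = 23672
Net migration: 20–39 − 240 → 2539; 40–59 + 260 → 3053
Population now: 0–19=1591, 20–39=2539, 40–59=3053, 60–79=4708, 80+=23672
Scenario B total after 3 periods: 35563
Difference B − A = 35563 − 35059 = 504

504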